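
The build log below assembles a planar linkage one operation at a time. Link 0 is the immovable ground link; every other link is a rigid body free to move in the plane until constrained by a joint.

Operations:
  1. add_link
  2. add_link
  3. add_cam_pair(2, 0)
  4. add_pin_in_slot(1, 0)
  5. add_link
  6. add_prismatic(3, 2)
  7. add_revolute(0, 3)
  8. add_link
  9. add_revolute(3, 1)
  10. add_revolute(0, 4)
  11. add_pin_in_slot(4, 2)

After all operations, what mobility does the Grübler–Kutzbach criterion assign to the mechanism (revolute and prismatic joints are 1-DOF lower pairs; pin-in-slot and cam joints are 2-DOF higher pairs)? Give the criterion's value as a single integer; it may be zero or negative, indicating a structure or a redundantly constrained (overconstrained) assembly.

link 0 = ground. State L|J1|J2 = 1|0|0
+link1  2|0|0
+link2  3|0|0
C(2,0) f=2→J2  3|0|1
PS(1,0) f=2→J2  3|0|2
+link3  4|0|2
P(3,2) f=1→J1  4|1|2
R(0,3) f=1→J1  4|2|2
+link4  5|2|2
R(3,1) f=1→J1  5|3|2
R(0,4) f=1→J1  5|4|2
PS(4,2) f=2→J2  5|4|3
M = 3(5−1)−2·4−3 = 12−8−3 = 1

M = 1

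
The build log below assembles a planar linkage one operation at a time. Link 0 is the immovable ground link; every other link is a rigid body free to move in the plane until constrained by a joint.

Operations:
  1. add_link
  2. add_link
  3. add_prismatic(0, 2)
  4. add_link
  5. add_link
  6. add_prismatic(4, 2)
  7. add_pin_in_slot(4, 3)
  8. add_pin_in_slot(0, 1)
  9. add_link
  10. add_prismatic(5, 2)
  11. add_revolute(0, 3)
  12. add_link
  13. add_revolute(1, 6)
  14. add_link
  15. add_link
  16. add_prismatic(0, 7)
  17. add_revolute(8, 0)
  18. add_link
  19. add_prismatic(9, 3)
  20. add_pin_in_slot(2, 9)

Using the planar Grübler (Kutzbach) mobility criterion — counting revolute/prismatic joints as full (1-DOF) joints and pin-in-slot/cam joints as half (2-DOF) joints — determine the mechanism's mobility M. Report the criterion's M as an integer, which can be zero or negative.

M = 8

link 0 = ground. State L|J1|J2 = 1|0|0
+link1  2|0|0
+link2  3|0|0
P(0,2) f=1→J1  3|1|0
+link3  4|1|0
+link4  5|1|0
P(4,2) f=1→J1  5|2|0
PS(4,3) f=2→J2  5|2|1
PS(0,1) f=2→J2  5|2|2
+link5  6|2|2
P(5,2) f=1→J1  6|3|2
R(0,3) f=1→J1  6|4|2
+link6  7|4|2
R(1,6) f=1→J1  7|5|2
+link7  8|5|2
+link8  9|5|2
P(0,7) f=1→J1  9|6|2
R(8,0) f=1→J1  9|7|2
+link9  10|7|2
P(9,3) f=1→J1  10|8|2
PS(2,9) f=2→J2  10|8|3
M = 3(10−1)−2·8−3 = 27−16−3 = 8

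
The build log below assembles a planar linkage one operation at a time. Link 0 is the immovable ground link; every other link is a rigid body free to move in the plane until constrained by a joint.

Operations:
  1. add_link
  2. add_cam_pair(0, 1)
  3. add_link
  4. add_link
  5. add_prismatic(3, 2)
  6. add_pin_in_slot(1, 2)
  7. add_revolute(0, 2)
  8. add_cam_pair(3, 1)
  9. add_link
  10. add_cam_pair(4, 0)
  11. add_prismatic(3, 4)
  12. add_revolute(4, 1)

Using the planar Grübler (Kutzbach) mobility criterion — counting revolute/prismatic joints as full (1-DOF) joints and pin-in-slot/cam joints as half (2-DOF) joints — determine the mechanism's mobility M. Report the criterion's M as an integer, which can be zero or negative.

[1;0;0] (link 0 is ground)
L+ [2;0;0]
C(0,1)∈J2 [2;0;1]
L+ [3;0;1]
L+ [4;0;1]
P(3,2)∈J1 [4;1;1]
PS(1,2)∈J2 [4;1;2]
R(0,2)∈J1 [4;2;2]
C(3,1)∈J2 [4;2;3]
L+ [5;2;3]
C(4,0)∈J2 [5;2;4]
P(3,4)∈J1 [5;3;4]
R(4,1)∈J1 [5;4;4]
mobility = 12 − 8 − 4 = 0

M = 0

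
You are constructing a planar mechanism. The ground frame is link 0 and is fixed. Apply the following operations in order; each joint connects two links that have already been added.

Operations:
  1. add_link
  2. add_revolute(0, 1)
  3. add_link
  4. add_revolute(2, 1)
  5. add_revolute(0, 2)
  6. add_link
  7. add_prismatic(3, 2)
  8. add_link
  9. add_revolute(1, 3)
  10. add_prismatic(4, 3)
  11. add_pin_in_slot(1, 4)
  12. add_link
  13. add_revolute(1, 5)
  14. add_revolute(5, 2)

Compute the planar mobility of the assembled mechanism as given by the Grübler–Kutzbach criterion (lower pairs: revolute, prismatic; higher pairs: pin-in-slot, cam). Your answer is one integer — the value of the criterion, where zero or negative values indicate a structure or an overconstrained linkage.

L=1 J1=0 J2=0
add link → L=2 J1=0 J2=0
R@0,1 dof=1 J1 → L=2 J1=1 J2=0
add link → L=3 J1=1 J2=0
R@2,1 dof=1 J1 → L=3 J1=2 J2=0
R@0,2 dof=1 J1 → L=3 J1=3 J2=0
add link → L=4 J1=3 J2=0
P@3,2 dof=1 J1 → L=4 J1=4 J2=0
add link → L=5 J1=4 J2=0
R@1,3 dof=1 J1 → L=5 J1=5 J2=0
P@4,3 dof=1 J1 → L=5 J1=6 J2=0
PS@1,4 dof=2 J2 → L=5 J1=6 J2=1
add link → L=6 J1=6 J2=1
R@1,5 dof=1 J1 → L=6 J1=7 J2=1
R@5,2 dof=1 J1 → L=6 J1=8 J2=1
M=3(L−1)−2J1−J2=3·5−2·8−1=-2

M = -2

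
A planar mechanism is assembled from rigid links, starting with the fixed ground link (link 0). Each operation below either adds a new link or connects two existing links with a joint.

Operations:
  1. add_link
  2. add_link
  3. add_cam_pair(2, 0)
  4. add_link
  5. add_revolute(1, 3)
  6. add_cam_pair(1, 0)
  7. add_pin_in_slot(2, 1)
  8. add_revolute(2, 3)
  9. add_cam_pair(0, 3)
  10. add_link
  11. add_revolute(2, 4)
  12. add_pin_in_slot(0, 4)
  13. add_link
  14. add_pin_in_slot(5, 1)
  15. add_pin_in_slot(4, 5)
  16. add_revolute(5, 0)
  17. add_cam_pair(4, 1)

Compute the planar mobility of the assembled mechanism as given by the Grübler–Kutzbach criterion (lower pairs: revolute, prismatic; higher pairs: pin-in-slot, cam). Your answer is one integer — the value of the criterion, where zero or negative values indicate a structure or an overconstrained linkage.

L=1 J1=0 J2=0
add link → L=2 J1=0 J2=0
add link → L=3 J1=0 J2=0
C@2,0 dof=2 J2 → L=3 J1=0 J2=1
add link → L=4 J1=0 J2=1
R@1,3 dof=1 J1 → L=4 J1=1 J2=1
C@1,0 dof=2 J2 → L=4 J1=1 J2=2
PS@2,1 dof=2 J2 → L=4 J1=1 J2=3
R@2,3 dof=1 J1 → L=4 J1=2 J2=3
C@0,3 dof=2 J2 → L=4 J1=2 J2=4
add link → L=5 J1=2 J2=4
R@2,4 dof=1 J1 → L=5 J1=3 J2=4
PS@0,4 dof=2 J2 → L=5 J1=3 J2=5
add link → L=6 J1=3 J2=5
PS@5,1 dof=2 J2 → L=6 J1=3 J2=6
PS@4,5 dof=2 J2 → L=6 J1=3 J2=7
R@5,0 dof=1 J1 → L=6 J1=4 J2=7
C@4,1 dof=2 J2 → L=6 J1=4 J2=8
M=3(L−1)−2J1−J2=3·5−2·4−8=-1

M = -1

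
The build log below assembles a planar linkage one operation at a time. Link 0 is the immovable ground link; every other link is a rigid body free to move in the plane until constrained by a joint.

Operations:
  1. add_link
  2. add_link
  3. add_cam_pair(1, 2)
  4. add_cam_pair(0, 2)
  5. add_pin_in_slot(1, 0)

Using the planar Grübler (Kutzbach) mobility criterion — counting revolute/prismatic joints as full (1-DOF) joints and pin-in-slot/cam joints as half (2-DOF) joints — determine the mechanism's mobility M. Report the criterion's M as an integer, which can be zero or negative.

M = 3

L=1 J1=0 J2=0
add link → L=2 J1=0 J2=0
add link → L=3 J1=0 J2=0
C@1,2 dof=2 J2 → L=3 J1=0 J2=1
C@0,2 dof=2 J2 → L=3 J1=0 J2=2
PS@1,0 dof=2 J2 → L=3 J1=0 J2=3
M=3(L−1)−2J1−J2=3·2−2·0−3=3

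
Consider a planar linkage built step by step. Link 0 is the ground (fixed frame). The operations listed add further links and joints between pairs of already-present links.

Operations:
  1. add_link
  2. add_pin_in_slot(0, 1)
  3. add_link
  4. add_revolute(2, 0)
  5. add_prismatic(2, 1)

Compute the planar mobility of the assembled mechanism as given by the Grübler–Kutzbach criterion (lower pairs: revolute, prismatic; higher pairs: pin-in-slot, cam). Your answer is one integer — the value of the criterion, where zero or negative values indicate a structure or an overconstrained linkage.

L=1 J1=0 J2=0
add link → L=2 J1=0 J2=0
PS@0,1 dof=2 J2 → L=2 J1=0 J2=1
add link → L=3 J1=0 J2=1
R@2,0 dof=1 J1 → L=3 J1=1 J2=1
P@2,1 dof=1 J1 → L=3 J1=2 J2=1
M=3(L−1)−2J1−J2=3·2−2·2−1=1

M = 1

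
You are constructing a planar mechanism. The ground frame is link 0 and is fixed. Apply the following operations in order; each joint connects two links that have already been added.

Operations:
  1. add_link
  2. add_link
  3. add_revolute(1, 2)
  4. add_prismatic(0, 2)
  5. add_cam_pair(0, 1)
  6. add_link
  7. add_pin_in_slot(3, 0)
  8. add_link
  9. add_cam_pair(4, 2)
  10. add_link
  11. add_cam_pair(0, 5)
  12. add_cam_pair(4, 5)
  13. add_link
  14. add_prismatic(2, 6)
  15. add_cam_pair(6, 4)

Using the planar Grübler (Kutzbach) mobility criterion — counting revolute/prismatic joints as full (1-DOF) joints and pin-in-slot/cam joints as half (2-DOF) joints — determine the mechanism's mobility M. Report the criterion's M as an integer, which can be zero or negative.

M = 6

ground; <1,0,0>
#1 <2,0,0>
#2 <3,0,0>
R:1↔2 J1 <3,1,0>
P:0↔2 J1 <3,2,0>
C:0↔1 J2 <3,2,1>
#3 <4,2,1>
PS:3↔0 J2 <4,2,2>
#4 <5,2,2>
C:4↔2 J2 <5,2,3>
#5 <6,2,3>
C:0↔5 J2 <6,2,4>
C:4↔5 J2 <6,2,5>
#6 <7,2,5>
P:2↔6 J1 <7,3,5>
C:6↔4 J2 <7,3,6>
3×6 − 2×3 − 1×6 = 6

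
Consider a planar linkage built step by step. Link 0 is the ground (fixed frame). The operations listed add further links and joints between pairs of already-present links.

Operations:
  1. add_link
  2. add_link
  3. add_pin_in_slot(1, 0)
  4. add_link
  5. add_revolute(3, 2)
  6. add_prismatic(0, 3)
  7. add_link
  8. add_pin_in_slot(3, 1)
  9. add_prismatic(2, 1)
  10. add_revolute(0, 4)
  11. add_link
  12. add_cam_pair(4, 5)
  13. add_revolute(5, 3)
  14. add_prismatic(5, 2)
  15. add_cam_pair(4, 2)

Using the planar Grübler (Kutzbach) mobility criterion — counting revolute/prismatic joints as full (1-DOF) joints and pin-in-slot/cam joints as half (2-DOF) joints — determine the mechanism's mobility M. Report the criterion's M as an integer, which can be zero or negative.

ground; <1,0,0>
#1 <2,0,0>
#2 <3,0,0>
PS:1↔0 J2 <3,0,1>
#3 <4,0,1>
R:3↔2 J1 <4,1,1>
P:0↔3 J1 <4,2,1>
#4 <5,2,1>
PS:3↔1 J2 <5,2,2>
P:2↔1 J1 <5,3,2>
R:0↔4 J1 <5,4,2>
#5 <6,4,2>
C:4↔5 J2 <6,4,3>
R:5↔3 J1 <6,5,3>
P:5↔2 J1 <6,6,3>
C:4↔2 J2 <6,6,4>
3×5 − 2×6 − 1×4 = -1

M = -1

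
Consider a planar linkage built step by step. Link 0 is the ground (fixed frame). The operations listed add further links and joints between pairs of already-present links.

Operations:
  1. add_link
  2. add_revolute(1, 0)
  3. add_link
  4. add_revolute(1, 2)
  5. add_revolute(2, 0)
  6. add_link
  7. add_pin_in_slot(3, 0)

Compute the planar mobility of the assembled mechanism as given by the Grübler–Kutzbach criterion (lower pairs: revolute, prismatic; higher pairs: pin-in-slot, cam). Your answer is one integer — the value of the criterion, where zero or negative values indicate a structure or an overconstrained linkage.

[1;0;0] (link 0 is ground)
L+ [2;0;0]
R(1,0)∈J1 [2;1;0]
L+ [3;1;0]
R(1,2)∈J1 [3;2;0]
R(2,0)∈J1 [3;3;0]
L+ [4;3;0]
PS(3,0)∈J2 [4;3;1]
mobility = 9 − 6 − 1 = 2

M = 2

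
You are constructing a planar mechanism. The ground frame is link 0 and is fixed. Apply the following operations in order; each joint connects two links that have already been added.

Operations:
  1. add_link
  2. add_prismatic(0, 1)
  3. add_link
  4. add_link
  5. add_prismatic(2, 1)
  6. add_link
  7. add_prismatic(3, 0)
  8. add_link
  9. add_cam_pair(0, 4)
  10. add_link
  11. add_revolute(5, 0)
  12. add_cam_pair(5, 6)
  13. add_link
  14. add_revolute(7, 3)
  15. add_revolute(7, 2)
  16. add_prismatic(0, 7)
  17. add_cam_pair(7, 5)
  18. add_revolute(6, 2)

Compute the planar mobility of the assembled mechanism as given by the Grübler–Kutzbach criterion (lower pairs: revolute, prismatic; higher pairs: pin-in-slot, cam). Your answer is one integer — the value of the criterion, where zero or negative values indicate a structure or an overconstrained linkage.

ground; <1,0,0>
#1 <2,0,0>
P:0↔1 J1 <2,1,0>
#2 <3,1,0>
#3 <4,1,0>
P:2↔1 J1 <4,2,0>
#4 <5,2,0>
P:3↔0 J1 <5,3,0>
#5 <6,3,0>
C:0↔4 J2 <6,3,1>
#6 <7,3,1>
R:5↔0 J1 <7,4,1>
C:5↔6 J2 <7,4,2>
#7 <8,4,2>
R:7↔3 J1 <8,5,2>
R:7↔2 J1 <8,6,2>
P:0↔7 J1 <8,7,2>
C:7↔5 J2 <8,7,3>
R:6↔2 J1 <8,8,3>
3×7 − 2×8 − 1×3 = 2

M = 2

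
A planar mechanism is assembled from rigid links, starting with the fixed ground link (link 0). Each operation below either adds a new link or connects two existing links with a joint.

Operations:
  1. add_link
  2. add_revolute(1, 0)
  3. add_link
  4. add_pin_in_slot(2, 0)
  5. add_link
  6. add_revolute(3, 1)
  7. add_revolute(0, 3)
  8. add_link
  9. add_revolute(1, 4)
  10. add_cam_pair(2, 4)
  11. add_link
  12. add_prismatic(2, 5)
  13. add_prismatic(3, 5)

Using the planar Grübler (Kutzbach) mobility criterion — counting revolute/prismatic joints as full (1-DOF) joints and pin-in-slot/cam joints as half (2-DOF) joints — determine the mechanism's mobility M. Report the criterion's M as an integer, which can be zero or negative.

M = 1

ground; <1,0,0>
#1 <2,0,0>
R:1↔0 J1 <2,1,0>
#2 <3,1,0>
PS:2↔0 J2 <3,1,1>
#3 <4,1,1>
R:3↔1 J1 <4,2,1>
R:0↔3 J1 <4,3,1>
#4 <5,3,1>
R:1↔4 J1 <5,4,1>
C:2↔4 J2 <5,4,2>
#5 <6,4,2>
P:2↔5 J1 <6,5,2>
P:3↔5 J1 <6,6,2>
3×5 − 2×6 − 1×2 = 1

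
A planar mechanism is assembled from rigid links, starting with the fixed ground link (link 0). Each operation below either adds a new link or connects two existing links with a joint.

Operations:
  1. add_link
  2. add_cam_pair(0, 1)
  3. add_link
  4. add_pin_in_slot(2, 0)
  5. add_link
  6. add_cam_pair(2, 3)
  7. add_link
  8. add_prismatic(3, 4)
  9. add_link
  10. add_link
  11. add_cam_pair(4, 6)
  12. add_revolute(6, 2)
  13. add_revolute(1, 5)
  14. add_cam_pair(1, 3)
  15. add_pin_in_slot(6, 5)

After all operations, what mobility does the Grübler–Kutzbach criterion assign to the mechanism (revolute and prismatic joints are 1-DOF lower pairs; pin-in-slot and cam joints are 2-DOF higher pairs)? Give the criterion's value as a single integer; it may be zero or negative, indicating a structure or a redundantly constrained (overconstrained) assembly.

M = 6

L=1 J1=0 J2=0
add link → L=2 J1=0 J2=0
C@0,1 dof=2 J2 → L=2 J1=0 J2=1
add link → L=3 J1=0 J2=1
PS@2,0 dof=2 J2 → L=3 J1=0 J2=2
add link → L=4 J1=0 J2=2
C@2,3 dof=2 J2 → L=4 J1=0 J2=3
add link → L=5 J1=0 J2=3
P@3,4 dof=1 J1 → L=5 J1=1 J2=3
add link → L=6 J1=1 J2=3
add link → L=7 J1=1 J2=3
C@4,6 dof=2 J2 → L=7 J1=1 J2=4
R@6,2 dof=1 J1 → L=7 J1=2 J2=4
R@1,5 dof=1 J1 → L=7 J1=3 J2=4
C@1,3 dof=2 J2 → L=7 J1=3 J2=5
PS@6,5 dof=2 J2 → L=7 J1=3 J2=6
M=3(L−1)−2J1−J2=3·6−2·3−6=6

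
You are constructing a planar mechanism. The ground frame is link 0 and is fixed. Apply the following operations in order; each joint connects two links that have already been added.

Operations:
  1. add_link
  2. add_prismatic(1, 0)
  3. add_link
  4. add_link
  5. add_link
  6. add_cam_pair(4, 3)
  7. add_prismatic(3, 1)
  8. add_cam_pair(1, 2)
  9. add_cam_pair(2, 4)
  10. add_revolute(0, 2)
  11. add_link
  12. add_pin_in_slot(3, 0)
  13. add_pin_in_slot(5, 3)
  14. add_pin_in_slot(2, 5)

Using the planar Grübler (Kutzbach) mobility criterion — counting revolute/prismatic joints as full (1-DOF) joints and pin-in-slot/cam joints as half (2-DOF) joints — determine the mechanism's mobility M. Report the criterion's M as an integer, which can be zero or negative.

M = 3

ground; <1,0,0>
#1 <2,0,0>
P:1↔0 J1 <2,1,0>
#2 <3,1,0>
#3 <4,1,0>
#4 <5,1,0>
C:4↔3 J2 <5,1,1>
P:3↔1 J1 <5,2,1>
C:1↔2 J2 <5,2,2>
C:2↔4 J2 <5,2,3>
R:0↔2 J1 <5,3,3>
#5 <6,3,3>
PS:3↔0 J2 <6,3,4>
PS:5↔3 J2 <6,3,5>
PS:2↔5 J2 <6,3,6>
3×5 − 2×3 − 1×6 = 3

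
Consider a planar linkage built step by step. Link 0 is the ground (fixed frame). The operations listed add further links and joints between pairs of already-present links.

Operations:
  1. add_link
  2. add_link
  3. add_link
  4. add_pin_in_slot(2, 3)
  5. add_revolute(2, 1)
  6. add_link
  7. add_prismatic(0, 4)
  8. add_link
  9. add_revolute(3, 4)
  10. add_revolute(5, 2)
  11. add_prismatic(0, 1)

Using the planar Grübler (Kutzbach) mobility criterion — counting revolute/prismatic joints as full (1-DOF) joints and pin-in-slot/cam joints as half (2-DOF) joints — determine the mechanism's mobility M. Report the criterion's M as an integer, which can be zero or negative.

M = 4

[1;0;0] (link 0 is ground)
L+ [2;0;0]
L+ [3;0;0]
L+ [4;0;0]
PS(2,3)∈J2 [4;0;1]
R(2,1)∈J1 [4;1;1]
L+ [5;1;1]
P(0,4)∈J1 [5;2;1]
L+ [6;2;1]
R(3,4)∈J1 [6;3;1]
R(5,2)∈J1 [6;4;1]
P(0,1)∈J1 [6;5;1]
mobility = 15 − 10 − 1 = 4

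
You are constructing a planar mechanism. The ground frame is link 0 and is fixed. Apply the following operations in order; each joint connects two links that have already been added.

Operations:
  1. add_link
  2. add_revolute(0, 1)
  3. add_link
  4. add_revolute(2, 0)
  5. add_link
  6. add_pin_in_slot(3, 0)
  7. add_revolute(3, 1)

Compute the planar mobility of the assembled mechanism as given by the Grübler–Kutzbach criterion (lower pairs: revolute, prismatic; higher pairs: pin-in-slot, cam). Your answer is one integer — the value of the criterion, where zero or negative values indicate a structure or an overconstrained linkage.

M = 2

[1;0;0] (link 0 is ground)
L+ [2;0;0]
R(0,1)∈J1 [2;1;0]
L+ [3;1;0]
R(2,0)∈J1 [3;2;0]
L+ [4;2;0]
PS(3,0)∈J2 [4;2;1]
R(3,1)∈J1 [4;3;1]
mobility = 9 − 6 − 1 = 2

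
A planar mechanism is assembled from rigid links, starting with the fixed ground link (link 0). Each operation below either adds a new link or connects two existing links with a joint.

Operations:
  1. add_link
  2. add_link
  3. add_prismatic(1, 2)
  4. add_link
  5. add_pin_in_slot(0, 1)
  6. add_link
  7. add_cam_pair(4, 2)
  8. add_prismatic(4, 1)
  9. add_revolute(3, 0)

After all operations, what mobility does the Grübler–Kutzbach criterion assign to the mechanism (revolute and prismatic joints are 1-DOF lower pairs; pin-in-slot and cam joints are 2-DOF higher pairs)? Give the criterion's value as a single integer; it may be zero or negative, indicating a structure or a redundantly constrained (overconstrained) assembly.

M = 4

(L,J1,J2)=(1,0,0); link0 fixed
link1: (2,0,0)
link2: (3,0,0)
P 1-2 [J1]: (3,1,0)
link3: (4,1,0)
PS 0-1 [J2]: (4,1,1)
link4: (5,1,1)
C 4-2 [J2]: (5,1,2)
P 4-1 [J1]: (5,2,2)
R 3-0 [J1]: (5,3,2)
Grübler: 3·4 − 2·3 − 2 = 4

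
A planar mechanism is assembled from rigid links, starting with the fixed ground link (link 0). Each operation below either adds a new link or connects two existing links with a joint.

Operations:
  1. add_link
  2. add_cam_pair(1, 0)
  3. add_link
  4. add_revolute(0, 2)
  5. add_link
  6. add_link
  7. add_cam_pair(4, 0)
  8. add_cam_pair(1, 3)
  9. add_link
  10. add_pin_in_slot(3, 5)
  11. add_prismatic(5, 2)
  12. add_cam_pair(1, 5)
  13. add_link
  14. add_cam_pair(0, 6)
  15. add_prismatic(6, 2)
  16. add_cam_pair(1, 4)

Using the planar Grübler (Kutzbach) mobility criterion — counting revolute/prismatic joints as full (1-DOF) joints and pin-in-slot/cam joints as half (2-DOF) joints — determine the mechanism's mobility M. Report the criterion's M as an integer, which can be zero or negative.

ground; <1,0,0>
#1 <2,0,0>
C:1↔0 J2 <2,0,1>
#2 <3,0,1>
R:0↔2 J1 <3,1,1>
#3 <4,1,1>
#4 <5,1,1>
C:4↔0 J2 <5,1,2>
C:1↔3 J2 <5,1,3>
#5 <6,1,3>
PS:3↔5 J2 <6,1,4>
P:5↔2 J1 <6,2,4>
C:1↔5 J2 <6,2,5>
#6 <7,2,5>
C:0↔6 J2 <7,2,6>
P:6↔2 J1 <7,3,6>
C:1↔4 J2 <7,3,7>
3×6 − 2×3 − 1×7 = 5

M = 5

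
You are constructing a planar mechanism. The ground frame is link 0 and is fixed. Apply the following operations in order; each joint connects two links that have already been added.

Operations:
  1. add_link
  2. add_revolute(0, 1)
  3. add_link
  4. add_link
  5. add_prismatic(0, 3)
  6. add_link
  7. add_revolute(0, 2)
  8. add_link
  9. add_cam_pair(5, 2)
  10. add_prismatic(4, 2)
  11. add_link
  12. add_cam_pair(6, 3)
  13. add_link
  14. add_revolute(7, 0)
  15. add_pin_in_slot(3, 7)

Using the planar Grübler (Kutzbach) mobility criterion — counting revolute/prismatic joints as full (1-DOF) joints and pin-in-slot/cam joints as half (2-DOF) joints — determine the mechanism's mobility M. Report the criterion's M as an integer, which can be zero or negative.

[1;0;0] (link 0 is ground)
L+ [2;0;0]
R(0,1)∈J1 [2;1;0]
L+ [3;1;0]
L+ [4;1;0]
P(0,3)∈J1 [4;2;0]
L+ [5;2;0]
R(0,2)∈J1 [5;3;0]
L+ [6;3;0]
C(5,2)∈J2 [6;3;1]
P(4,2)∈J1 [6;4;1]
L+ [7;4;1]
C(6,3)∈J2 [7;4;2]
L+ [8;4;2]
R(7,0)∈J1 [8;5;2]
PS(3,7)∈J2 [8;5;3]
mobility = 21 − 10 − 3 = 8

M = 8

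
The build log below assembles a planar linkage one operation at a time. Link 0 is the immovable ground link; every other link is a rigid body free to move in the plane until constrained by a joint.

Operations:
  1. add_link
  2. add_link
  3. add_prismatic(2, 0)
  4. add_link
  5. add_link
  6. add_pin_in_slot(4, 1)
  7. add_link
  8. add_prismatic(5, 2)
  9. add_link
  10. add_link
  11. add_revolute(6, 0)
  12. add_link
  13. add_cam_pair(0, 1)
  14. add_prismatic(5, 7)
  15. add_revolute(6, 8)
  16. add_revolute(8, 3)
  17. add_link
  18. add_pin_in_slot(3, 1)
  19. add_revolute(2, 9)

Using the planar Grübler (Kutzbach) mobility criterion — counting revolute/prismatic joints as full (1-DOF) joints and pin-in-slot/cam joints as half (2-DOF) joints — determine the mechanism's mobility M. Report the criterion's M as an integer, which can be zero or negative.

link 0 = ground. State L|J1|J2 = 1|0|0
+link1  2|0|0
+link2  3|0|0
P(2,0) f=1→J1  3|1|0
+link3  4|1|0
+link4  5|1|0
PS(4,1) f=2→J2  5|1|1
+link5  6|1|1
P(5,2) f=1→J1  6|2|1
+link6  7|2|1
+link7  8|2|1
R(6,0) f=1→J1  8|3|1
+link8  9|3|1
C(0,1) f=2→J2  9|3|2
P(5,7) f=1→J1  9|4|2
R(6,8) f=1→J1  9|5|2
R(8,3) f=1→J1  9|6|2
+link9  10|6|2
PS(3,1) f=2→J2  10|6|3
R(2,9) f=1→J1  10|7|3
M = 3(10−1)−2·7−3 = 27−14−3 = 10

M = 10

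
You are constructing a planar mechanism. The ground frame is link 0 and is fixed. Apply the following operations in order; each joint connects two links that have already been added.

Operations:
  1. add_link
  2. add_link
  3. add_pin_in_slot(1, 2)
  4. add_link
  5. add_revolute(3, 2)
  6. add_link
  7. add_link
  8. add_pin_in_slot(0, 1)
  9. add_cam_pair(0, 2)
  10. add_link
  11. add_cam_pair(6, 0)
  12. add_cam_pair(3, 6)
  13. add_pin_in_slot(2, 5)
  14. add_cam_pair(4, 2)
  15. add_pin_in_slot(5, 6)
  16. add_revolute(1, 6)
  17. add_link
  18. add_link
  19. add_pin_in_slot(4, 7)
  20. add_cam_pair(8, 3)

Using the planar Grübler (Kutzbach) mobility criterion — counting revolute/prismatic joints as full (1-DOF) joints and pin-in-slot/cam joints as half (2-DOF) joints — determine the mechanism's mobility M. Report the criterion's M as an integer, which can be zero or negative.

L=1 J1=0 J2=0
add link → L=2 J1=0 J2=0
add link → L=3 J1=0 J2=0
PS@1,2 dof=2 J2 → L=3 J1=0 J2=1
add link → L=4 J1=0 J2=1
R@3,2 dof=1 J1 → L=4 J1=1 J2=1
add link → L=5 J1=1 J2=1
add link → L=6 J1=1 J2=1
PS@0,1 dof=2 J2 → L=6 J1=1 J2=2
C@0,2 dof=2 J2 → L=6 J1=1 J2=3
add link → L=7 J1=1 J2=3
C@6,0 dof=2 J2 → L=7 J1=1 J2=4
C@3,6 dof=2 J2 → L=7 J1=1 J2=5
PS@2,5 dof=2 J2 → L=7 J1=1 J2=6
C@4,2 dof=2 J2 → L=7 J1=1 J2=7
PS@5,6 dof=2 J2 → L=7 J1=1 J2=8
R@1,6 dof=1 J1 → L=7 J1=2 J2=8
add link → L=8 J1=2 J2=8
add link → L=9 J1=2 J2=8
PS@4,7 dof=2 J2 → L=9 J1=2 J2=9
C@8,3 dof=2 J2 → L=9 J1=2 J2=10
M=3(L−1)−2J1−J2=3·8−2·2−10=10

M = 10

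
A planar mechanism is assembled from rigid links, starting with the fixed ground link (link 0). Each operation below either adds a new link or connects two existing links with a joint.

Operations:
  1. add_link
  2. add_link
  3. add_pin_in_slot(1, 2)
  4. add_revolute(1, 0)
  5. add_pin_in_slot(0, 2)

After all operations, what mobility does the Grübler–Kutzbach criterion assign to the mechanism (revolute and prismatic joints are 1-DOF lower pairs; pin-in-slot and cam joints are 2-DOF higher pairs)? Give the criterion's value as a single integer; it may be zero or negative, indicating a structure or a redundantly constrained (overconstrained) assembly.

[1;0;0] (link 0 is ground)
L+ [2;0;0]
L+ [3;0;0]
PS(1,2)∈J2 [3;0;1]
R(1,0)∈J1 [3;1;1]
PS(0,2)∈J2 [3;1;2]
mobility = 6 − 2 − 2 = 2

M = 2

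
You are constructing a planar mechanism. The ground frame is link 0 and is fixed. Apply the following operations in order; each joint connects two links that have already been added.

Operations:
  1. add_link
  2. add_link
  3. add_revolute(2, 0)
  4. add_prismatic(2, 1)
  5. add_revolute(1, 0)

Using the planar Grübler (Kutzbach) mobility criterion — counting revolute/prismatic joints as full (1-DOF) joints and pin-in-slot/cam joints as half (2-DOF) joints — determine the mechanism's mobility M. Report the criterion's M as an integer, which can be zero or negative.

M = 0

[1;0;0] (link 0 is ground)
L+ [2;0;0]
L+ [3;0;0]
R(2,0)∈J1 [3;1;0]
P(2,1)∈J1 [3;2;0]
R(1,0)∈J1 [3;3;0]
mobility = 6 − 6 − 0 = 0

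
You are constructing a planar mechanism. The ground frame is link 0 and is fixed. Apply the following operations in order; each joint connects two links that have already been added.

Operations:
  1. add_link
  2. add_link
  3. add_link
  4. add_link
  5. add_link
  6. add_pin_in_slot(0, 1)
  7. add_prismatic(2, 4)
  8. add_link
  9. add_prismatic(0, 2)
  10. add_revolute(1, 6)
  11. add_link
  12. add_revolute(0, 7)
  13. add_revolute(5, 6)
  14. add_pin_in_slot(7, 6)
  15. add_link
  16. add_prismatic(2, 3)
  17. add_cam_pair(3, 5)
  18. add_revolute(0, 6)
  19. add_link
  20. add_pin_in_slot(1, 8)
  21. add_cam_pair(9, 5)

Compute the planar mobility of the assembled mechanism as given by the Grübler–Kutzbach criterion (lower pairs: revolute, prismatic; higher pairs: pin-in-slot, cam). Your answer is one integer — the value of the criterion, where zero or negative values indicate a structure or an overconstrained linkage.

L=1 J1=0 J2=0
add link → L=2 J1=0 J2=0
add link → L=3 J1=0 J2=0
add link → L=4 J1=0 J2=0
add link → L=5 J1=0 J2=0
add link → L=6 J1=0 J2=0
PS@0,1 dof=2 J2 → L=6 J1=0 J2=1
P@2,4 dof=1 J1 → L=6 J1=1 J2=1
add link → L=7 J1=1 J2=1
P@0,2 dof=1 J1 → L=7 J1=2 J2=1
R@1,6 dof=1 J1 → L=7 J1=3 J2=1
add link → L=8 J1=3 J2=1
R@0,7 dof=1 J1 → L=8 J1=4 J2=1
R@5,6 dof=1 J1 → L=8 J1=5 J2=1
PS@7,6 dof=2 J2 → L=8 J1=5 J2=2
add link → L=9 J1=5 J2=2
P@2,3 dof=1 J1 → L=9 J1=6 J2=2
C@3,5 dof=2 J2 → L=9 J1=6 J2=3
R@0,6 dof=1 J1 → L=9 J1=7 J2=3
add link → L=10 J1=7 J2=3
PS@1,8 dof=2 J2 → L=10 J1=7 J2=4
C@9,5 dof=2 J2 → L=10 J1=7 J2=5
M=3(L−1)−2J1−J2=3·9−2·7−5=8

M = 8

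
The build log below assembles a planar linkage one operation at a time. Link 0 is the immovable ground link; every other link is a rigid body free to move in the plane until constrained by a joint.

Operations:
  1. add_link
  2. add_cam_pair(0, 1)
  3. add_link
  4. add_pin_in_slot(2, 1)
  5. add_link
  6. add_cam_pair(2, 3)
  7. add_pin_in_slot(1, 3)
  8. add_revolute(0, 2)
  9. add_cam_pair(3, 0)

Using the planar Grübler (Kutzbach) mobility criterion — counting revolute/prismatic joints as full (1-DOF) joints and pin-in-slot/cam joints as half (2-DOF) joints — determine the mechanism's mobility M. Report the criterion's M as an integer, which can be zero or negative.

M = 2

[1;0;0] (link 0 is ground)
L+ [2;0;0]
C(0,1)∈J2 [2;0;1]
L+ [3;0;1]
PS(2,1)∈J2 [3;0;2]
L+ [4;0;2]
C(2,3)∈J2 [4;0;3]
PS(1,3)∈J2 [4;0;4]
R(0,2)∈J1 [4;1;4]
C(3,0)∈J2 [4;1;5]
mobility = 9 − 2 − 5 = 2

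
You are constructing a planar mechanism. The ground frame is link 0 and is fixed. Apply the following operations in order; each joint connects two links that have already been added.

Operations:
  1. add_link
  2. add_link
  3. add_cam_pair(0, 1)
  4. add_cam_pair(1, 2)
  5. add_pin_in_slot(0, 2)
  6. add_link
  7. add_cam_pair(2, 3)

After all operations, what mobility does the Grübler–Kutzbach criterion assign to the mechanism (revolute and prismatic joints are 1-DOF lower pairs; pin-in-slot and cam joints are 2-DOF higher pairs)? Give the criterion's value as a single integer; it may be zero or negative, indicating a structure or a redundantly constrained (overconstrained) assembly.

M = 5

ground; <1,0,0>
#1 <2,0,0>
#2 <3,0,0>
C:0↔1 J2 <3,0,1>
C:1↔2 J2 <3,0,2>
PS:0↔2 J2 <3,0,3>
#3 <4,0,3>
C:2↔3 J2 <4,0,4>
3×3 − 2×0 − 1×4 = 5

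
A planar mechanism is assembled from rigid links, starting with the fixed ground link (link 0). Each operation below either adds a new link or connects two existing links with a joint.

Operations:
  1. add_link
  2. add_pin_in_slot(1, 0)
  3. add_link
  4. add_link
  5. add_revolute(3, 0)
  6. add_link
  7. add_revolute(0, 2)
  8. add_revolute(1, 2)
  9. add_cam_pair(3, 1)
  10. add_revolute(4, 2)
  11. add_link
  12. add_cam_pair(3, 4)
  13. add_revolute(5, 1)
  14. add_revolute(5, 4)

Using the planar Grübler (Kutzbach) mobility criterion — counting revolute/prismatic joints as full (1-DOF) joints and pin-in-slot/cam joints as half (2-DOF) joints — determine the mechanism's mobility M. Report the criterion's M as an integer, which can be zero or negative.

L=1 J1=0 J2=0
add link → L=2 J1=0 J2=0
PS@1,0 dof=2 J2 → L=2 J1=0 J2=1
add link → L=3 J1=0 J2=1
add link → L=4 J1=0 J2=1
R@3,0 dof=1 J1 → L=4 J1=1 J2=1
add link → L=5 J1=1 J2=1
R@0,2 dof=1 J1 → L=5 J1=2 J2=1
R@1,2 dof=1 J1 → L=5 J1=3 J2=1
C@3,1 dof=2 J2 → L=5 J1=3 J2=2
R@4,2 dof=1 J1 → L=5 J1=4 J2=2
add link → L=6 J1=4 J2=2
C@3,4 dof=2 J2 → L=6 J1=4 J2=3
R@5,1 dof=1 J1 → L=6 J1=5 J2=3
R@5,4 dof=1 J1 → L=6 J1=6 J2=3
M=3(L−1)−2J1−J2=3·5−2·6−3=0

M = 0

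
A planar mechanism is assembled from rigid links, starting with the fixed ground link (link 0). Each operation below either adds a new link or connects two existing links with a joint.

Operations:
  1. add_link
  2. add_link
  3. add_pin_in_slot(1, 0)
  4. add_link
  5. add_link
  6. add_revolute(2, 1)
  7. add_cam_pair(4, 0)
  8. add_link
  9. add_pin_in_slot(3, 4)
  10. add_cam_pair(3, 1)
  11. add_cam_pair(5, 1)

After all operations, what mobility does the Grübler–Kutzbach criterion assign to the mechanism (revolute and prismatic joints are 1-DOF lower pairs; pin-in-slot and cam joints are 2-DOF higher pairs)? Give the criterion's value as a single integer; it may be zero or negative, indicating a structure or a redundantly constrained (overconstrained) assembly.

L=1 J1=0 J2=0
add link → L=2 J1=0 J2=0
add link → L=3 J1=0 J2=0
PS@1,0 dof=2 J2 → L=3 J1=0 J2=1
add link → L=4 J1=0 J2=1
add link → L=5 J1=0 J2=1
R@2,1 dof=1 J1 → L=5 J1=1 J2=1
C@4,0 dof=2 J2 → L=5 J1=1 J2=2
add link → L=6 J1=1 J2=2
PS@3,4 dof=2 J2 → L=6 J1=1 J2=3
C@3,1 dof=2 J2 → L=6 J1=1 J2=4
C@5,1 dof=2 J2 → L=6 J1=1 J2=5
M=3(L−1)−2J1−J2=3·5−2·1−5=8

M = 8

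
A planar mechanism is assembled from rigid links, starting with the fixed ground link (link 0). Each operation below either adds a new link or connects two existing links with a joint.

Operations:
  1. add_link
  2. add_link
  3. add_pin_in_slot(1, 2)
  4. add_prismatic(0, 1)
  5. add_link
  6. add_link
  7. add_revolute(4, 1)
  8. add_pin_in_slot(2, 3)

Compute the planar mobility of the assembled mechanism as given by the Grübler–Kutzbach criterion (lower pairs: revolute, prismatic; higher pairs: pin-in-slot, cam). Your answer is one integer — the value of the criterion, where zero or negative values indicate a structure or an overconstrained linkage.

[1;0;0] (link 0 is ground)
L+ [2;0;0]
L+ [3;0;0]
PS(1,2)∈J2 [3;0;1]
P(0,1)∈J1 [3;1;1]
L+ [4;1;1]
L+ [5;1;1]
R(4,1)∈J1 [5;2;1]
PS(2,3)∈J2 [5;2;2]
mobility = 12 − 4 − 2 = 6

M = 6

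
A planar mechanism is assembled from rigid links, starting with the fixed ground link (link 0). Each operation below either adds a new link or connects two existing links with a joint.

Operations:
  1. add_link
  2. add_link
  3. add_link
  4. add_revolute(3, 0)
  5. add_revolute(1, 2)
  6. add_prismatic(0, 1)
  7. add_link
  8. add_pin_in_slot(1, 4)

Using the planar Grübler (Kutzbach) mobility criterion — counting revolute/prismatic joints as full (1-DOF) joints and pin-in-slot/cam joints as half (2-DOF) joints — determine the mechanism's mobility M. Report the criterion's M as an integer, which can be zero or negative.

[1;0;0] (link 0 is ground)
L+ [2;0;0]
L+ [3;0;0]
L+ [4;0;0]
R(3,0)∈J1 [4;1;0]
R(1,2)∈J1 [4;2;0]
P(0,1)∈J1 [4;3;0]
L+ [5;3;0]
PS(1,4)∈J2 [5;3;1]
mobility = 12 − 6 − 1 = 5

M = 5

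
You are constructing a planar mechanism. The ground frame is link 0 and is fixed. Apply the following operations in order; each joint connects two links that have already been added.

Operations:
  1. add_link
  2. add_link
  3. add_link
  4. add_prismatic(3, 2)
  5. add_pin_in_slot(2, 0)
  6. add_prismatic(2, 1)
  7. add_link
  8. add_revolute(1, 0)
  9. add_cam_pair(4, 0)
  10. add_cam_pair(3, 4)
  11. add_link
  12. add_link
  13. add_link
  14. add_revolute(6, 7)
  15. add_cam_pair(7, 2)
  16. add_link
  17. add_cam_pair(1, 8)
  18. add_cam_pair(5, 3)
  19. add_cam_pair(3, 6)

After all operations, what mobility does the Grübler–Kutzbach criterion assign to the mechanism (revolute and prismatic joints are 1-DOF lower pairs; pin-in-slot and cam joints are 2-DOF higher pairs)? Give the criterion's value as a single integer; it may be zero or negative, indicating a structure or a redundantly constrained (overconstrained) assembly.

M = 9

[1;0;0] (link 0 is ground)
L+ [2;0;0]
L+ [3;0;0]
L+ [4;0;0]
P(3,2)∈J1 [4;1;0]
PS(2,0)∈J2 [4;1;1]
P(2,1)∈J1 [4;2;1]
L+ [5;2;1]
R(1,0)∈J1 [5;3;1]
C(4,0)∈J2 [5;3;2]
C(3,4)∈J2 [5;3;3]
L+ [6;3;3]
L+ [7;3;3]
L+ [8;3;3]
R(6,7)∈J1 [8;4;3]
C(7,2)∈J2 [8;4;4]
L+ [9;4;4]
C(1,8)∈J2 [9;4;5]
C(5,3)∈J2 [9;4;6]
C(3,6)∈J2 [9;4;7]
mobility = 24 − 8 − 7 = 9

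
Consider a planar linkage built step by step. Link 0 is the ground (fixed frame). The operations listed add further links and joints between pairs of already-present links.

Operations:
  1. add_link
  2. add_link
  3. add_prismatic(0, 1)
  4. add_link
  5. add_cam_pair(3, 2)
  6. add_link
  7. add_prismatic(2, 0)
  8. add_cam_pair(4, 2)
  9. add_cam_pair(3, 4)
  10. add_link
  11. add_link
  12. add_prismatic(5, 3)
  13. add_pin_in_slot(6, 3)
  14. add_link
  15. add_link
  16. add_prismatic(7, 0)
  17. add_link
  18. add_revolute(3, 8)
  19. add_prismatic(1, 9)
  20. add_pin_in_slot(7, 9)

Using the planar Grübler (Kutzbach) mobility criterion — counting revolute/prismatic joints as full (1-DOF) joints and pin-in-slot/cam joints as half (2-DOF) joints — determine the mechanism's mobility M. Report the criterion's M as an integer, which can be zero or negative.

M = 10

(L,J1,J2)=(1,0,0); link0 fixed
link1: (2,0,0)
link2: (3,0,0)
P 0-1 [J1]: (3,1,0)
link3: (4,1,0)
C 3-2 [J2]: (4,1,1)
link4: (5,1,1)
P 2-0 [J1]: (5,2,1)
C 4-2 [J2]: (5,2,2)
C 3-4 [J2]: (5,2,3)
link5: (6,2,3)
link6: (7,2,3)
P 5-3 [J1]: (7,3,3)
PS 6-3 [J2]: (7,3,4)
link7: (8,3,4)
link8: (9,3,4)
P 7-0 [J1]: (9,4,4)
link9: (10,4,4)
R 3-8 [J1]: (10,5,4)
P 1-9 [J1]: (10,6,4)
PS 7-9 [J2]: (10,6,5)
Grübler: 3·9 − 2·6 − 5 = 10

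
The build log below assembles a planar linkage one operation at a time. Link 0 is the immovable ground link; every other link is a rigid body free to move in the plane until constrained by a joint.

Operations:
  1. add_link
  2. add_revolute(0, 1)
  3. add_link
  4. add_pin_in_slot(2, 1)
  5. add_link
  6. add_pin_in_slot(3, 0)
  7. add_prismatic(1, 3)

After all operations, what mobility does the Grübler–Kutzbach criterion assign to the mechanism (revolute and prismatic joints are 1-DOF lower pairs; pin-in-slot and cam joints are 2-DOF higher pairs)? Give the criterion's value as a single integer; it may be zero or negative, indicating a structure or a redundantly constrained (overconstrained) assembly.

M = 3

[1;0;0] (link 0 is ground)
L+ [2;0;0]
R(0,1)∈J1 [2;1;0]
L+ [3;1;0]
PS(2,1)∈J2 [3;1;1]
L+ [4;1;1]
PS(3,0)∈J2 [4;1;2]
P(1,3)∈J1 [4;2;2]
mobility = 9 − 4 − 2 = 3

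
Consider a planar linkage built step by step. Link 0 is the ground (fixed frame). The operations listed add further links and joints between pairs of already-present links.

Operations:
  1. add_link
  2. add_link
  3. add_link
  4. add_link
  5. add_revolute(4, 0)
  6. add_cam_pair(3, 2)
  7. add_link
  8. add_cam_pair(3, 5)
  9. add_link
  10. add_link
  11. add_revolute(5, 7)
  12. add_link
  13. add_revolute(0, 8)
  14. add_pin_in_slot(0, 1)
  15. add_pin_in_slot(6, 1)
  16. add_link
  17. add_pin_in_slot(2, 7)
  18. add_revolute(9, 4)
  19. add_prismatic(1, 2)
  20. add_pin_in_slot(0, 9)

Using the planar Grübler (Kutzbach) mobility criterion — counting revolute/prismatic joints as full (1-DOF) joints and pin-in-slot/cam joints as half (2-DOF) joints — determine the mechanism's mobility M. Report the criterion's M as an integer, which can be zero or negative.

ground; <1,0,0>
#1 <2,0,0>
#2 <3,0,0>
#3 <4,0,0>
#4 <5,0,0>
R:4↔0 J1 <5,1,0>
C:3↔2 J2 <5,1,1>
#5 <6,1,1>
C:3↔5 J2 <6,1,2>
#6 <7,1,2>
#7 <8,1,2>
R:5↔7 J1 <8,2,2>
#8 <9,2,2>
R:0↔8 J1 <9,3,2>
PS:0↔1 J2 <9,3,3>
PS:6↔1 J2 <9,3,4>
#9 <10,3,4>
PS:2↔7 J2 <10,3,5>
R:9↔4 J1 <10,4,5>
P:1↔2 J1 <10,5,5>
PS:0↔9 J2 <10,5,6>
3×9 − 2×5 − 1×6 = 11

M = 11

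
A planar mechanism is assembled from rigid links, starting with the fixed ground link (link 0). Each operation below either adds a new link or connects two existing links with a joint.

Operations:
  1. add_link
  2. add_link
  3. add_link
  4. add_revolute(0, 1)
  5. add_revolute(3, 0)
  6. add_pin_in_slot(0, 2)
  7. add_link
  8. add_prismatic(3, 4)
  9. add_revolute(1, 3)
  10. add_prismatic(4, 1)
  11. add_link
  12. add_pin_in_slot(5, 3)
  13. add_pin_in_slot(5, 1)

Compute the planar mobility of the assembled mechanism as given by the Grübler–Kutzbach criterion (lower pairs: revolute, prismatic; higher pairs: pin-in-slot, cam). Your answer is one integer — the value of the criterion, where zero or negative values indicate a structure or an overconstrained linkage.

(L,J1,J2)=(1,0,0); link0 fixed
link1: (2,0,0)
link2: (3,0,0)
link3: (4,0,0)
R 0-1 [J1]: (4,1,0)
R 3-0 [J1]: (4,2,0)
PS 0-2 [J2]: (4,2,1)
link4: (5,2,1)
P 3-4 [J1]: (5,3,1)
R 1-3 [J1]: (5,4,1)
P 4-1 [J1]: (5,5,1)
link5: (6,5,1)
PS 5-3 [J2]: (6,5,2)
PS 5-1 [J2]: (6,5,3)
Grübler: 3·5 − 2·5 − 3 = 2

M = 2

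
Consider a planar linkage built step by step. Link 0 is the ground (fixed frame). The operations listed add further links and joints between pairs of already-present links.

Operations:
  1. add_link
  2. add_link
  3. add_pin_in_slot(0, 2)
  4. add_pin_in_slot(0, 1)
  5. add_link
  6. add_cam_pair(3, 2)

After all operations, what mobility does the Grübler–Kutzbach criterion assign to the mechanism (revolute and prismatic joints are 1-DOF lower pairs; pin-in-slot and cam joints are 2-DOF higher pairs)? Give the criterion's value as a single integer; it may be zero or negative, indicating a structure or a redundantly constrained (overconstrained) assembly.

L=1 J1=0 J2=0
add link → L=2 J1=0 J2=0
add link → L=3 J1=0 J2=0
PS@0,2 dof=2 J2 → L=3 J1=0 J2=1
PS@0,1 dof=2 J2 → L=3 J1=0 J2=2
add link → L=4 J1=0 J2=2
C@3,2 dof=2 J2 → L=4 J1=0 J2=3
M=3(L−1)−2J1−J2=3·3−2·0−3=6

M = 6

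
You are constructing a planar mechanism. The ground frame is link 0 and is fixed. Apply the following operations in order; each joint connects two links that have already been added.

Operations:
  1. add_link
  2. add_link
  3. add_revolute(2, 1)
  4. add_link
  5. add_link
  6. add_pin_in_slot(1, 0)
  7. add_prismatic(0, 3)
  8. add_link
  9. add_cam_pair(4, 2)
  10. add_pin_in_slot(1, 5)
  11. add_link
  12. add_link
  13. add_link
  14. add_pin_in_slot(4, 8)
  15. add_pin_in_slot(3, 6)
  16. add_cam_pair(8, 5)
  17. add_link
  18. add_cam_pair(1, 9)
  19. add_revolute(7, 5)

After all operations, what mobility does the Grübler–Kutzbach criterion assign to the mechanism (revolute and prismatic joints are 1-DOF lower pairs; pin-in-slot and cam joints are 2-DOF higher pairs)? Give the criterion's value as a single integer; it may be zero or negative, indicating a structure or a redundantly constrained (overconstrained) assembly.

link 0 = ground. State L|J1|J2 = 1|0|0
+link1  2|0|0
+link2  3|0|0
R(2,1) f=1→J1  3|1|0
+link3  4|1|0
+link4  5|1|0
PS(1,0) f=2→J2  5|1|1
P(0,3) f=1→J1  5|2|1
+link5  6|2|1
C(4,2) f=2→J2  6|2|2
PS(1,5) f=2→J2  6|2|3
+link6  7|2|3
+link7  8|2|3
+link8  9|2|3
PS(4,8) f=2→J2  9|2|4
PS(3,6) f=2→J2  9|2|5
C(8,5) f=2→J2  9|2|6
+link9  10|2|6
C(1,9) f=2→J2  10|2|7
R(7,5) f=1→J1  10|3|7
M = 3(10−1)−2·3−7 = 27−6−7 = 14

M = 14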